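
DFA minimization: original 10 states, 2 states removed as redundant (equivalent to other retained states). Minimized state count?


Original DFA: 10 states
Redundant states removed: 2
Minimized states = original - removed
= 10 - 2
= 8

8


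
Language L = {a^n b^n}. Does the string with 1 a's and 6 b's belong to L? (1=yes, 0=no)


Language requires equal numbers of a's and b's
PDA pushes for each 'a', pops for each 'b'
Number of a's = 1
Number of b's = 6
1 != 6 -> Reject

0


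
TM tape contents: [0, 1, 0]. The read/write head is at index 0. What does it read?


Tape: [0, 1, 0]
Positions: 0 1 2
Values:    0 1 0
Head at position 0
tape[0] = 0

0


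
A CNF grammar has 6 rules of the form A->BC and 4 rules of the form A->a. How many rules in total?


CNF allows two rule forms:
  A -> BC (binary): 6 rules
  A -> a (terminal): 4 rules
Total = 6 + 4 = 10

10


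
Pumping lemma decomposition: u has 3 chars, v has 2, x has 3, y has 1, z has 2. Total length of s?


|s| = |u| + |v| + |x| + |y| + |z|
= 3 + 2 + 3 + 1 + 2
= 5 + 3 + 3
= 8 + 3
= 11

11


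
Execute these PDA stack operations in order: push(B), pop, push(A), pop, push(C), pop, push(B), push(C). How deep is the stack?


Tracing stack operations:
  push(B) -> stack = [B], depth=1
  pop -> removed B, stack = [], depth=0
  push(A) -> stack = [A], depth=1
  pop -> removed A, stack = [], depth=0
  push(C) -> stack = [C], depth=1
  pop -> removed C, stack = [], depth=0
  push(B) -> stack = [B], depth=1
  push(C) -> stack = [B,C], depth=2
Final depth = 2

2


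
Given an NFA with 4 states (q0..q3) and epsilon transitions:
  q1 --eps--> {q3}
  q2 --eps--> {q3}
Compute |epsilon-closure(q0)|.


Starting from q0
Initialize closure = {q0}
q0 has no outgoing epsilon transitions -> nothing to add
Final closure: {q0}
Size = 1

1


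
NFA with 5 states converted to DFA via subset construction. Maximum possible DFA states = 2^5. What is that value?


NFA has 5 states
Subset construction: each DFA state = subset of NFA states
Maximum subsets = 2^5
2^5 = 32

32


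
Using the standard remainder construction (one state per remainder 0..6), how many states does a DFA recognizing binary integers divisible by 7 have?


Divisibility by 7 is tracked via the remainder mod 7: 0, 1, ..., 6
The construction assigns one state to each remainder
Number of remainders = 7

7


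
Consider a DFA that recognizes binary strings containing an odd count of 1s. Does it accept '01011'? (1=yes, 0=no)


DFA has 2 states: q_even (start, accept=no) and q_odd
Processing string '01011' character by character:
  Position 0: read '0', 1-count=0 -> q_even (no change)
  Position 1: read '1', 1-count=1 -> q_odd
  Position 2: read '0', 1-count=1 -> q_odd (no change)
  Position 3: read '1', 1-count=2 -> q_even
  Position 4: read '1', 1-count=3 -> q_odd
Final state: q_odd, total 1s = 3 (odd); the DFA requires an odd count -> accept

1


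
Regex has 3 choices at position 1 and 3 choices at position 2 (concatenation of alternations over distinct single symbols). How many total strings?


First group: 3 alternatives
Second group: 3 alternatives
Concatenation: each choice from group 1 pairs with each from group 2
Total = 3 x 3 = 9

9


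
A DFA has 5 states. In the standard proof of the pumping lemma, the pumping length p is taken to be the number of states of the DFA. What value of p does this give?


Pumping lemma for regular languages (standard proof):
Take p = |Q|, the number of DFA states.
Any string of length >= |Q| passes through |Q|+1 states while reading its first |Q| symbols,
so by pigeonhole some state repeats, giving the loop that can be pumped.
Here |Q| = 5
Therefore the proof uses p = 5

5


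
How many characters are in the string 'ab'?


String: 'ab'
Counting characters:
  'a' appears 1 time(s)
  'b' appears 1 time(s)
Total length = 1 + 1 = 2

2


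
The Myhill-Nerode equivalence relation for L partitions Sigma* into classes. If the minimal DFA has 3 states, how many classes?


Myhill-Nerode theorem:
Number of equivalence classes = number of states in minimal DFA
Minimal DFA states = 3
Therefore equivalence classes = 3

3


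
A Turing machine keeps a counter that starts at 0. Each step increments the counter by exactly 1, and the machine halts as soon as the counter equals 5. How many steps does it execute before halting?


Counter starts at 0. Counting sequence:
  Step 1: counter = 1
  Step 2: counter = 2
  Step 3: counter = 3
  Step 4: counter = 4
  Step 5: counter = 5
Counter reached 5 -> halt
Total steps = 5

5


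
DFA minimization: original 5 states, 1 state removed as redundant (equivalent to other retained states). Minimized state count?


Original DFA: 5 states
Redundant states removed: 1
Minimized states = original - removed
= 5 - 1
= 4

4


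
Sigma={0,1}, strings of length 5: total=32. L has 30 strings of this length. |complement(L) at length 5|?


Alphabet: {0,1}
String length: 5
Total strings of length 5 = 2^5 = 32
Strings in L = 30
Complement = total - |L|
= 32 - 30
= 2

2


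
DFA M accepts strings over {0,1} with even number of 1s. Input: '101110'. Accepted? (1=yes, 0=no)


DFA has 2 states: q_even (start, accept=yes) and q_odd
Processing string '101110' character by character:
  Position 0: read '1', 1-count=1 -> q_odd
  Position 1: read '0', 1-count=1 -> q_odd (no change)
  Position 2: read '1', 1-count=2 -> q_even
  Position 3: read '1', 1-count=3 -> q_odd
  Position 4: read '1', 1-count=4 -> q_even
  Position 5: read '0', 1-count=4 -> q_even (no change)
Final state: q_even, total 1s = 4 (even); the DFA requires an even count -> accept

1


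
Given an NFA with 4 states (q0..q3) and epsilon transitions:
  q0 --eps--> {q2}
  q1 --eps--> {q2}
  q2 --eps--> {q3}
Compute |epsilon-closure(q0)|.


Starting from q0
Initialize closure = {q0}
Follow epsilon from q0 -> add q2
Follow epsilon from q2 -> add q3
Final closure: {q0, q2, q3}
Size = 3

3


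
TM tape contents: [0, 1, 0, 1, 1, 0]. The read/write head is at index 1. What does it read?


Tape: [0, 1, 0, 1, 1, 0]
Positions: 0 1 2 3 4 5
Values:    0 1 0 1 1 0
Head at position 1
tape[1] = 1

1


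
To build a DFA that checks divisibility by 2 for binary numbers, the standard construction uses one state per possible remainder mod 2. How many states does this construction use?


Divisibility by 2 is tracked via the remainder mod 2: 0, 1, ..., 1
The construction assigns one state to each remainder
Number of remainders = 2

2


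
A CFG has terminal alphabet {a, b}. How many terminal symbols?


Terminal symbols: a, b
Counting each: a (#1), b (#2)
Total = 2

2


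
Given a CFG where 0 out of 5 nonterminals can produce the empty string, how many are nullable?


Nonterminals: {S, A, B, C, D}
A nonterminal is nullable if it can derive epsilon
Counting nullable nonterminals: 0
Total nullable = 0

0


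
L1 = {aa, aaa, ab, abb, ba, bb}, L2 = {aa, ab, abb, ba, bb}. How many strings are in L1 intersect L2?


L1 = {aa, aaa, ab, abb, ba, bb}
L2 = {aa, ab, abb, ba, bb}
Checking each string in L1 against L2:
  'aa': in L2? Yes
  'aaa': in L2? No
  'ab': in L2? Yes
  'abb': in L2? Yes
  'ba': in L2? Yes
  'bb': in L2? Yes
Intersection = {aa, ab, abb, ba, bb}
|L1 ∩ L2| = 5

5


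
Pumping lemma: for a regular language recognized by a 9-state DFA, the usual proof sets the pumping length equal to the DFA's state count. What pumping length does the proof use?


Pumping lemma for regular languages (standard proof):
Take p = |Q|, the number of DFA states.
Any string of length >= |Q| passes through |Q|+1 states while reading its first |Q| symbols,
so by pigeonhole some state repeats, giving the loop that can be pumped.
Here |Q| = 9
Therefore the proof uses p = 9

9


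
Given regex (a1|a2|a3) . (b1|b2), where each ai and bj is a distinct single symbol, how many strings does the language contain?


First group: 3 alternatives
Second group: 2 alternatives
Concatenation: each choice from group 1 pairs with each from group 2
Total = 3 x 2 = 6

6


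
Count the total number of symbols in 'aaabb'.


String: 'aaabb'
Counting characters:
  'a' appears 3 time(s)
  'b' appears 2 time(s)
Total length = 3 + 2 = 5

5


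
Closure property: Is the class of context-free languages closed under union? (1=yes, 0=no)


CFL closure properties:
  Closed under: union, concatenation, Kleene star
  NOT closed under: intersection, complement
Operation 'union' is in closed list -> Yes (closed)

1


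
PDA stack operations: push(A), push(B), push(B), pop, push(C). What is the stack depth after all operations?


Tracing stack operations:
  push(A) -> stack = [A], depth=1
  push(B) -> stack = [A,B], depth=2
  push(B) -> stack = [A,B,B], depth=3
  pop -> removed B, stack = [A,B], depth=2
  push(C) -> stack = [A,B,C], depth=3
Final depth = 3

3


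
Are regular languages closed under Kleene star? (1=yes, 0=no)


Regular languages are closed under:
- Union (DFA product construction)
- Intersection (DFA product construction)
- Complement (swap accept/reject states)
- Concatenation (NFA construction)
- Kleene star (NFA construction)
Kleene star is in this list
Therefore: closed

1


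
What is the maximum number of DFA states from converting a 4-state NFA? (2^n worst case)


NFA has 4 states
Subset construction: each DFA state = subset of NFA states
Maximum subsets = 2^4
2^4 = 16

16


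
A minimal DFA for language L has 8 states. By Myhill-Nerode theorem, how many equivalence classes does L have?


Myhill-Nerode theorem:
Number of equivalence classes = number of states in minimal DFA
Minimal DFA states = 8
Therefore equivalence classes = 8

8


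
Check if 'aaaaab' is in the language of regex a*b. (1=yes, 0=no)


Pattern: a*b
String: 'aaaaab'
Pattern requires: zero or more 'a's followed by exactly one 'b'
Found 5 leading 'a's
Remaining: 'b'
Remaining is exactly 'b' -> match
Result: 1

1


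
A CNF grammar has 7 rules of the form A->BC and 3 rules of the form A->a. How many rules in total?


CNF allows two rule forms:
  A -> BC (binary): 7 rules
  A -> a (terminal): 3 rules
Total = 7 + 3 = 10

10


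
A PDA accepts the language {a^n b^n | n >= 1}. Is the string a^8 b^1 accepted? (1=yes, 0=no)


Language requires equal numbers of a's and b's
PDA pushes for each 'a', pops for each 'b'
Number of a's = 8
Number of b's = 1
8 != 1 -> Reject

0


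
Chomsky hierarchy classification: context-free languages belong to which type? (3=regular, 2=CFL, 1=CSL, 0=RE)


Chomsky hierarchy levels:
  Type 3: Regular (DFA/NFA/regex)
  Type 2: Context-free (PDA)
  Type 1: Context-sensitive
  Type 0: Recursively enumerable (TM)
'context-free' corresponds to Type 2

2


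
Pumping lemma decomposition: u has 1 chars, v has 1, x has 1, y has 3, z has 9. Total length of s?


|s| = |u| + |v| + |x| + |y| + |z|
= 1 + 1 + 1 + 3 + 9
= 2 + 1 + 12
= 3 + 12
= 15

15


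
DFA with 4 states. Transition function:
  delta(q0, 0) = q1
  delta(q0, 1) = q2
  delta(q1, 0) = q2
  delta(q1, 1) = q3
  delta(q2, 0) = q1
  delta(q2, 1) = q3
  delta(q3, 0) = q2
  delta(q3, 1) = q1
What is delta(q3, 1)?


Looking up transition function:
delta(q3, 1) in the table
Row: q3, Column: 1
Result: q1

q1


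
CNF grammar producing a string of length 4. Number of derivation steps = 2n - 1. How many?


Chomsky Normal Form derivation:
String length n = 4
Each step either:
  - Splits a nonterminal into two (n-1 such steps)
  - Converts a nonterminal to terminal (n such steps)
Total = (n-1) + n = 2n - 1
= 2(4) - 1
= 8 - 1
= 7

7


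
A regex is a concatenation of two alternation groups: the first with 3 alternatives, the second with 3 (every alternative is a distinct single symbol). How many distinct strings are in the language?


First group: 3 alternatives
Second group: 3 alternatives
Concatenation: each choice from group 1 pairs with each from group 2
Total = 3 x 3 = 9

9


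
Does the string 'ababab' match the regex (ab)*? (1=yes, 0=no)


Pattern: (ab)*
String: 'ababab'
Pattern requires: zero or more repetitions of 'ab'
Pairs: ['ab', 'ab', 'ab']
All pairs are 'ab'? Yes
Result: 1

1


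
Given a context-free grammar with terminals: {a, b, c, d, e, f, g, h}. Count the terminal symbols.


Terminal symbols: a, b, c, d, e, f, g, h
Counting each: a (#1), b (#2), c (#3), d (#4), e (#5), f (#6), g (#7), h (#8)
Total = 8

8


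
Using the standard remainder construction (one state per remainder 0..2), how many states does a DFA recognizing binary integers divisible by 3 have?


Divisibility by 3 is tracked via the remainder mod 3: 0, 1, ..., 2
The construction assigns one state to each remainder
Number of remainders = 3

3


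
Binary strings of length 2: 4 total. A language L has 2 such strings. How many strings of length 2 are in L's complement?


Alphabet: {0,1}
String length: 2
Total strings of length 2 = 2^2 = 4
Strings in L = 2
Complement = total - |L|
= 4 - 2
= 2

2


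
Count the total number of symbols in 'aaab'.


String: 'aaab'
Counting characters:
  'a' appears 3 time(s)
  'b' appears 1 time(s)
Total length = 3 + 1 = 4

4


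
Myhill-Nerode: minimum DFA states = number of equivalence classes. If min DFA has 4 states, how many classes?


Myhill-Nerode theorem:
Number of equivalence classes = number of states in minimal DFA
Minimal DFA states = 4
Therefore equivalence classes = 4

4


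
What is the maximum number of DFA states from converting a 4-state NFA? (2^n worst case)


NFA has 4 states
Subset construction: each DFA state = subset of NFA states
Maximum subsets = 2^4
2^4 = 16

16


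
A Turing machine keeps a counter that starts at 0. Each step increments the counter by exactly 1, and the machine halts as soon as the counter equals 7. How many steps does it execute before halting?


Counter starts at 0. Counting sequence:
  Step 1: counter = 1
  Step 2: counter = 2
  Step 3: counter = 3
  Step 4: counter = 4
  Step 5: counter = 5
  Step 6: counter = 6
  Step 7: counter = 7
Counter reached 7 -> halt
Total steps = 7

7


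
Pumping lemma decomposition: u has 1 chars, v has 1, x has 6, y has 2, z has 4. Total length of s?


|s| = |u| + |v| + |x| + |y| + |z|
= 1 + 1 + 6 + 2 + 4
= 2 + 6 + 6
= 8 + 6
= 14

14


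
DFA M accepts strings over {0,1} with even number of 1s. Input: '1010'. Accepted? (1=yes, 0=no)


DFA has 2 states: q_even (start, accept=yes) and q_odd
Processing string '1010' character by character:
  Position 0: read '1', 1-count=1 -> q_odd
  Position 1: read '0', 1-count=1 -> q_odd (no change)
  Position 2: read '1', 1-count=2 -> q_even
  Position 3: read '0', 1-count=2 -> q_even (no change)
Final state: q_even, total 1s = 2 (even); the DFA requires an even count -> accept

1


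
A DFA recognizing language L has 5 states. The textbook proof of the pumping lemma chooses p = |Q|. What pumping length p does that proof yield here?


Pumping lemma for regular languages (standard proof):
Take p = |Q|, the number of DFA states.
Any string of length >= |Q| passes through |Q|+1 states while reading its first |Q| symbols,
so by pigeonhole some state repeats, giving the loop that can be pumped.
Here |Q| = 5
Therefore the proof uses p = 5

5


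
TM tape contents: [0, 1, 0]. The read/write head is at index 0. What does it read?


Tape: [0, 1, 0]
Positions: 0 1 2
Values:    0 1 0
Head at position 0
tape[0] = 0

0


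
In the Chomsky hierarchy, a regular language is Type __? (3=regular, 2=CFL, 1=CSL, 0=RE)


Chomsky hierarchy levels:
  Type 3: Regular (DFA/NFA/regex)
  Type 2: Context-free (PDA)
  Type 1: Context-sensitive
  Type 0: Recursively enumerable (TM)
'regular' corresponds to Type 3

3


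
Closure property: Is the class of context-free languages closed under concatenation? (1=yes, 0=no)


CFL closure properties:
  Closed under: union, concatenation, Kleene star
  NOT closed under: intersection, complement
Operation 'concatenation' is in closed list -> Yes (closed)

1


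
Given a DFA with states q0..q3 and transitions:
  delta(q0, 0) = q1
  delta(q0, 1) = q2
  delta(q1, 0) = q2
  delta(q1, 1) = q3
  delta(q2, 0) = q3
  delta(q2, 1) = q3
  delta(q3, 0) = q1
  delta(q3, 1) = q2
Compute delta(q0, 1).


Looking up transition function:
delta(q0, 1) in the table
Row: q0, Column: 1
Result: q2

q2


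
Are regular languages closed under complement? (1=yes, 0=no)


Regular languages are closed under:
- Union (DFA product construction)
- Intersection (DFA product construction)
- Complement (swap accept/reject states)
- Concatenation (NFA construction)
- Kleene star (NFA construction)
complement is in this list
Therefore: closed

1


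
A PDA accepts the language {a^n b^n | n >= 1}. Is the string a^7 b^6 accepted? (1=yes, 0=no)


Language requires equal numbers of a's and b's
PDA pushes for each 'a', pops for each 'b'
Number of a's = 7
Number of b's = 6
7 != 6 -> Reject

0


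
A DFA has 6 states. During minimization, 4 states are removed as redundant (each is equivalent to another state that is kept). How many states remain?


Original DFA: 6 states
Redundant states removed: 4
Minimized states = original - removed
= 6 - 4
= 2

2


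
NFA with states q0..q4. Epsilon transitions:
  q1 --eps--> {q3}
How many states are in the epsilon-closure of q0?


Starting from q0
Initialize closure = {q0}
q0 has no outgoing epsilon transitions -> nothing to add
Final closure: {q0}
Size = 1

1


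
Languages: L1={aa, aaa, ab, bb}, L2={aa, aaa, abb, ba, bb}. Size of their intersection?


L1 = {aa, aaa, ab, bb}
L2 = {aa, aaa, abb, ba, bb}
Checking each string in L1 against L2:
  'aa': in L2? Yes
  'aaa': in L2? Yes
  'ab': in L2? No
  'bb': in L2? Yes
Intersection = {aa, aaa, bb}
|L1 ∩ L2| = 3

3


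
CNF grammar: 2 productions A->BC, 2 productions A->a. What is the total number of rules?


CNF allows two rule forms:
  A -> BC (binary): 2 rules
  A -> a (terminal): 2 rules
Total = 2 + 2 = 4

4


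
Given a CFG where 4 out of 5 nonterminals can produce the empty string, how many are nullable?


Nonterminals: {S, A, B, C, D}
A nonterminal is nullable if it can derive epsilon
Counting nullable nonterminals: 4
Total nullable = 4

4


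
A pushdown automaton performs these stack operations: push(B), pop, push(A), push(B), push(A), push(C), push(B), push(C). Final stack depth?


Tracing stack operations:
  push(B) -> stack = [B], depth=1
  pop -> removed B, stack = [], depth=0
  push(A) -> stack = [A], depth=1
  push(B) -> stack = [A,B], depth=2
  push(A) -> stack = [A,B,A], depth=3
  push(C) -> stack = [A,B,A,C], depth=4
  push(B) -> stack = [A,B,A,C,B], depth=5
  push(C) -> stack = [A,B,A,C,B,C], depth=6
Final depth = 6

6


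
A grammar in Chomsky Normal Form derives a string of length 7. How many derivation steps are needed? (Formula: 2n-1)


Chomsky Normal Form derivation:
String length n = 7
Each step either:
  - Splits a nonterminal into two (n-1 such steps)
  - Converts a nonterminal to terminal (n such steps)
Total = (n-1) + n = 2n - 1
= 2(7) - 1
= 14 - 1
= 13

13


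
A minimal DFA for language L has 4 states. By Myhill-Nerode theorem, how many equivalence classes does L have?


Myhill-Nerode theorem:
Number of equivalence classes = number of states in minimal DFA
Minimal DFA states = 4
Therefore equivalence classes = 4

4


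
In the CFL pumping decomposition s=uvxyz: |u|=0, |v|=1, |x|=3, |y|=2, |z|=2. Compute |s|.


|s| = |u| + |v| + |x| + |y| + |z|
= 0 + 1 + 3 + 2 + 2
= 1 + 3 + 4
= 4 + 4
= 8

8


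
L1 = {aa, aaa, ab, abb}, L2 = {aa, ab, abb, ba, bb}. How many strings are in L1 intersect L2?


L1 = {aa, aaa, ab, abb}
L2 = {aa, ab, abb, ba, bb}
Checking each string in L1 against L2:
  'aa': in L2? Yes
  'aaa': in L2? No
  'ab': in L2? Yes
  'abb': in L2? Yes
Intersection = {aa, ab, abb}
|L1 ∩ L2| = 3

3


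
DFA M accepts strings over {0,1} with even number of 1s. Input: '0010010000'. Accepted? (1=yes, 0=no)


DFA has 2 states: q_even (start, accept=yes) and q_odd
Processing string '0010010000' character by character:
  Position 0: read '0', 1-count=0 -> q_even (no change)
  Position 1: read '0', 1-count=0 -> q_even (no change)
  Position 2: read '1', 1-count=1 -> q_odd
  Position 3: read '0', 1-count=1 -> q_odd (no change)
  Position 4: read '0', 1-count=1 -> q_odd (no change)
  Position 5: read '1', 1-count=2 -> q_even
  Position 6: read '0', 1-count=2 -> q_even (no change)
  Position 7: read '0', 1-count=2 -> q_even (no change)
  Position 8: read '0', 1-count=2 -> q_even (no change)
  Position 9: read '0', 1-count=2 -> q_even (no change)
Final state: q_even, total 1s = 2 (even); the DFA requires an even count -> accept

1


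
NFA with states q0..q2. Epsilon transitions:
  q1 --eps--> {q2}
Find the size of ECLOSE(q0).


Starting from q0
Initialize closure = {q0}
q0 has no outgoing epsilon transitions -> nothing to add
Final closure: {q0}
Size = 1

1


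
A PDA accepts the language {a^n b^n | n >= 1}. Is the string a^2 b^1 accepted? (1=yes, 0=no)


Language requires equal numbers of a's and b's
PDA pushes for each 'a', pops for each 'b'
Number of a's = 2
Number of b's = 1
2 != 1 -> Reject

0


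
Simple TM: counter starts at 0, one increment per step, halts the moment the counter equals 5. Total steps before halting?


Counter starts at 0. Counting sequence:
  Step 1: counter = 1
  Step 2: counter = 2
  Step 3: counter = 3
  Step 4: counter = 4
  Step 5: counter = 5
Counter reached 5 -> halt
Total steps = 5

5


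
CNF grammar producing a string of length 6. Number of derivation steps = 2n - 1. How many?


Chomsky Normal Form derivation:
String length n = 6
Each step either:
  - Splits a nonterminal into two (n-1 such steps)
  - Converts a nonterminal to terminal (n such steps)
Total = (n-1) + n = 2n - 1
= 2(6) - 1
= 12 - 1
= 11

11


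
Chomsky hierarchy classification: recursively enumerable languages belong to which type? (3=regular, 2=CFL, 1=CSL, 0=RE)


Chomsky hierarchy levels:
  Type 3: Regular (DFA/NFA/regex)
  Type 2: Context-free (PDA)
  Type 1: Context-sensitive
  Type 0: Recursively enumerable (TM)
'recursively enumerable' corresponds to Type 0

0


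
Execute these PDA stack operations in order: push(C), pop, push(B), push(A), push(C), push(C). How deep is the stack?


Tracing stack operations:
  push(C) -> stack = [C], depth=1
  pop -> removed C, stack = [], depth=0
  push(B) -> stack = [B], depth=1
  push(A) -> stack = [B,A], depth=2
  push(C) -> stack = [B,A,C], depth=3
  push(C) -> stack = [B,A,C,C], depth=4
Final depth = 4

4


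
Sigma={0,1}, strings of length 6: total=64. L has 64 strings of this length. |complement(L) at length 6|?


Alphabet: {0,1}
String length: 6
Total strings of length 6 = 2^6 = 64
Strings in L = 64
Complement = total - |L|
= 64 - 64
= 0

0


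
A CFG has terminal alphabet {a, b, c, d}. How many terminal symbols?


Terminal symbols: a, b, c, d
Counting each: a (#1), b (#2), c (#3), d (#4)
Total = 4

4


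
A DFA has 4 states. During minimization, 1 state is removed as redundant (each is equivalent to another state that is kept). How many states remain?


Original DFA: 4 states
Redundant states removed: 1
Minimized states = original - removed
= 4 - 1
= 3

3


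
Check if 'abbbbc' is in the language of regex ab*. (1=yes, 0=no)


Pattern: ab*
String: 'abbbbc'
Pattern requires: exactly one 'a' followed by zero or more 'b's
First char is 'a' -> OK
Rest 'bbbbc': all b's? No
Result: 0

0


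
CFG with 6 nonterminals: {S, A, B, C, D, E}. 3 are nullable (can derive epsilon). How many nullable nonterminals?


Nonterminals: {S, A, B, C, D, E}
A nonterminal is nullable if it can derive epsilon
Counting nullable nonterminals: 3
Total nullable = 3

3


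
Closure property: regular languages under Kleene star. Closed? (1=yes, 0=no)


Regular languages are closed under:
- Union (DFA product construction)
- Intersection (DFA product construction)
- Complement (swap accept/reject states)
- Concatenation (NFA construction)
- Kleene star (NFA construction)
Kleene star is in this list
Therefore: closed

1


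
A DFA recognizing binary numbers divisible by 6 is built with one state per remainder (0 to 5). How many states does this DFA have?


Divisibility by 6 is tracked via the remainder mod 6: 0, 1, ..., 5
The construction assigns one state to each remainder
Number of remainders = 6

6


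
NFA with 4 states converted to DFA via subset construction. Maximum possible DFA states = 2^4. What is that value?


NFA has 4 states
Subset construction: each DFA state = subset of NFA states
Maximum subsets = 2^4
2^4 = 16

16


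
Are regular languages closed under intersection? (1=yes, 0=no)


Regular languages are closed under all standard operations:
- Union: Yes (product construction)
- Intersection: Yes (product construction)
- Complement: Yes (swap accept/reject)
- Concatenation: Yes (NFA construction)
Operation: intersection -> Closed

1


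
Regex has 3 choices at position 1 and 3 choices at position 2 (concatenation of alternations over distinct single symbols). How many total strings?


First group: 3 alternatives
Second group: 3 alternatives
Concatenation: each choice from group 1 pairs with each from group 2
Total = 3 x 3 = 9

9


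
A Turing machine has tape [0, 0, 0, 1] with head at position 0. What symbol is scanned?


Tape: [0, 0, 0, 1]
Positions: 0 1 2 3
Values:    0 0 0 1
Head at position 0
tape[0] = 0

0


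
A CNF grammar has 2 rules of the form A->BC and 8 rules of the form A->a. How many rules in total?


CNF allows two rule forms:
  A -> BC (binary): 2 rules
  A -> a (terminal): 8 rules
Total = 2 + 8 = 10

10


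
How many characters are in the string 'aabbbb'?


String: 'aabbbb'
Counting characters:
  'a' appears 2 time(s)
  'b' appears 4 time(s)
Total length = 2 + 4 = 6

6


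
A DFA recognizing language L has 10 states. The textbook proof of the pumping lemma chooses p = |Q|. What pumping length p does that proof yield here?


Pumping lemma for regular languages (standard proof):
Take p = |Q|, the number of DFA states.
Any string of length >= |Q| passes through |Q|+1 states while reading its first |Q| symbols,
so by pigeonhole some state repeats, giving the loop that can be pumped.
Here |Q| = 10
Therefore the proof uses p = 10

10


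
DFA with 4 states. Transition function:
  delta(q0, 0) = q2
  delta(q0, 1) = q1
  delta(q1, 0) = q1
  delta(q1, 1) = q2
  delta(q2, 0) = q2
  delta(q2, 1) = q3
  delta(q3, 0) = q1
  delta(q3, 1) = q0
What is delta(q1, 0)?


Looking up transition function:
delta(q1, 0) in the table
Row: q1, Column: 0
Result: q1

q1


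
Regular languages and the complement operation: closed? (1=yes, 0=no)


Regular languages are closed under all standard operations:
- Union: Yes (product construction)
- Intersection: Yes (product construction)
- Complement: Yes (swap accept/reject)
- Concatenation: Yes (NFA construction)
Operation: complement -> Closed

1


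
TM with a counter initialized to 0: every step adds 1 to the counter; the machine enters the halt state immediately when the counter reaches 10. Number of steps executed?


Counter starts at 0. Counting sequence:
  Step 1: counter = 1
  Step 2: counter = 2
  Step 3: counter = 3
  Step 4: counter = 4
  Step 5: counter = 5
  Step 6: counter = 6
  ...
  Step 10: counter = 10
Counter reached 10 -> halt
Total steps = 10

10


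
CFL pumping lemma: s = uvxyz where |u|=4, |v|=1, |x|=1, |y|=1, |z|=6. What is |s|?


|s| = |u| + |v| + |x| + |y| + |z|
= 4 + 1 + 1 + 1 + 6
= 5 + 1 + 7
= 6 + 7
= 13

13


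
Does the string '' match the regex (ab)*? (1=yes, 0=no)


Pattern: (ab)*
String: ''
Pattern requires: zero or more repetitions of 'ab'
Pairs: []
All pairs are 'ab'? Yes
Result: 1

1


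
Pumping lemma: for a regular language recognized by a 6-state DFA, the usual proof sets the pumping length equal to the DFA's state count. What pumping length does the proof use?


Pumping lemma for regular languages (standard proof):
Take p = |Q|, the number of DFA states.
Any string of length >= |Q| passes through |Q|+1 states while reading its first |Q| symbols,
so by pigeonhole some state repeats, giving the loop that can be pumped.
Here |Q| = 6
Therefore the proof uses p = 6

6


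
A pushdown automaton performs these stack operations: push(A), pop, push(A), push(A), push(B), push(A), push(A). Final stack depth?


Tracing stack operations:
  push(A) -> stack = [A], depth=1
  pop -> removed A, stack = [], depth=0
  push(A) -> stack = [A], depth=1
  push(A) -> stack = [A,A], depth=2
  push(B) -> stack = [A,A,B], depth=3
  push(A) -> stack = [A,A,B,A], depth=4
  push(A) -> stack = [A,A,B,A,A], depth=5
Final depth = 5

5


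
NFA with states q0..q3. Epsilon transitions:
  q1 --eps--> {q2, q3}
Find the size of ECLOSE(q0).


Starting from q0
Initialize closure = {q0}
q0 has no outgoing epsilon transitions -> nothing to add
Final closure: {q0}
Size = 1

1


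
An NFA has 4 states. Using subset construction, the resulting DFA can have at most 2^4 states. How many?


NFA has 4 states
Subset construction: each DFA state = subset of NFA states
Maximum subsets = 2^4
2^4 = 16

16


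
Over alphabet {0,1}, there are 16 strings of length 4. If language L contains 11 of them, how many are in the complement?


Alphabet: {0,1}
String length: 4
Total strings of length 4 = 2^4 = 16
Strings in L = 11
Complement = total - |L|
= 16 - 11
= 5

5


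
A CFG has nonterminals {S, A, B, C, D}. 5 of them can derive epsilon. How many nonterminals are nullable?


Nonterminals: {S, A, B, C, D}
A nonterminal is nullable if it can derive epsilon
Counting nullable nonterminals: 5
Total nullable = 5

5


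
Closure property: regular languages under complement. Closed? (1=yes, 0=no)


Regular languages are closed under:
- Union (DFA product construction)
- Intersection (DFA product construction)
- Complement (swap accept/reject states)
- Concatenation (NFA construction)
- Kleene star (NFA construction)
complement is in this list
Therefore: closed

1


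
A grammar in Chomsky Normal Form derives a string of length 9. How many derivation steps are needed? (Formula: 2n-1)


Chomsky Normal Form derivation:
String length n = 9
Each step either:
  - Splits a nonterminal into two (n-1 such steps)
  - Converts a nonterminal to terminal (n such steps)
Total = (n-1) + n = 2n - 1
= 2(9) - 1
= 18 - 1
= 17

17


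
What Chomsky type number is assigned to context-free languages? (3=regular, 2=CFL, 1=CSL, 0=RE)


Chomsky hierarchy levels:
  Type 3: Regular (DFA/NFA/regex)
  Type 2: Context-free (PDA)
  Type 1: Context-sensitive
  Type 0: Recursively enumerable (TM)
'context-free' corresponds to Type 2

2


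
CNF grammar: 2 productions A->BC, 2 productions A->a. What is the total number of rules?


CNF allows two rule forms:
  A -> BC (binary): 2 rules
  A -> a (terminal): 2 rules
Total = 2 + 2 = 4

4


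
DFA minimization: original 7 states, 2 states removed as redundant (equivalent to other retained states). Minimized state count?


Original DFA: 7 states
Redundant states removed: 2
Minimized states = original - removed
= 7 - 2
= 5

5


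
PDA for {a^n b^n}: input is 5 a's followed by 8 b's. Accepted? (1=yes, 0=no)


Language requires equal numbers of a's and b's
PDA pushes for each 'a', pops for each 'b'
Number of a's = 5
Number of b's = 8
5 != 8 -> Reject

0


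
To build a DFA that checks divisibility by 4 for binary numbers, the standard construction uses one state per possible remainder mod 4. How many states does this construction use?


Divisibility by 4 is tracked via the remainder mod 4: 0, 1, ..., 3
The construction assigns one state to each remainder
Number of remainders = 4

4


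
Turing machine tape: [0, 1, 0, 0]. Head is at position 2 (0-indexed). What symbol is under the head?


Tape: [0, 1, 0, 0]
Positions: 0 1 2 3
Values:    0 1 0 0
Head at position 2
tape[2] = 0

0


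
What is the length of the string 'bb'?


String: 'bb'
Counting characters:
  'b' appears 2 time(s)
Total length = 0 + 2 = 2

2


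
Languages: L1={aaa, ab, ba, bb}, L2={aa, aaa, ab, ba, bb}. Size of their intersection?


L1 = {aaa, ab, ba, bb}
L2 = {aa, aaa, ab, ba, bb}
Checking each string in L1 against L2:
  'aaa': in L2? Yes
  'ab': in L2? Yes
  'ba': in L2? Yes
  'bb': in L2? Yes
Intersection = {aaa, ab, ba, bb}
|L1 ∩ L2| = 4

4


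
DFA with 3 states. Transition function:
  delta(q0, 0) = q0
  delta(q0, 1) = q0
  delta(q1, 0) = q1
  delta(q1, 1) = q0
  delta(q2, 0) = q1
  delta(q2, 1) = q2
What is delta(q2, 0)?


Looking up transition function:
delta(q2, 0) in the table
Row: q2, Column: 0
Result: q1

q1


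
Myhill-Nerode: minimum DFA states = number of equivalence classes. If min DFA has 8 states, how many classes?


Myhill-Nerode theorem:
Number of equivalence classes = number of states in minimal DFA
Minimal DFA states = 8
Therefore equivalence classes = 8

8


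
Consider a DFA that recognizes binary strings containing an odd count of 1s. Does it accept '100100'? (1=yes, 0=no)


DFA has 2 states: q_even (start, accept=no) and q_odd
Processing string '100100' character by character:
  Position 0: read '1', 1-count=1 -> q_odd
  Position 1: read '0', 1-count=1 -> q_odd (no change)
  Position 2: read '0', 1-count=1 -> q_odd (no change)
  Position 3: read '1', 1-count=2 -> q_even
  Position 4: read '0', 1-count=2 -> q_even (no change)
  Position 5: read '0', 1-count=2 -> q_even (no change)
Final state: q_even, total 1s = 2 (even); the DFA requires an odd count -> reject

0


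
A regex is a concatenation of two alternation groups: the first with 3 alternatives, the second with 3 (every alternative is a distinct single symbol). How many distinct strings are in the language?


First group: 3 alternatives
Second group: 3 alternatives
Concatenation: each choice from group 1 pairs with each from group 2
Total = 3 x 3 = 9

9


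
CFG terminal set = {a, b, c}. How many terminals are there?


Terminal symbols: a, b, c
Counting each: a (#1), b (#2), c (#3)
Total = 3

3


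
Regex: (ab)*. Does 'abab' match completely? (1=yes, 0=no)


Pattern: (ab)*
String: 'abab'
Pattern requires: zero or more repetitions of 'ab'
Pairs: ['ab', 'ab']
All pairs are 'ab'? Yes
Result: 1

1


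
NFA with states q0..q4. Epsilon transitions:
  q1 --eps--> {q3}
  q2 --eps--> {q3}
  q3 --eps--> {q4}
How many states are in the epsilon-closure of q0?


Starting from q0
Initialize closure = {q0}
q0 has no outgoing epsilon transitions -> nothing to add
Final closure: {q0}
Size = 1

1


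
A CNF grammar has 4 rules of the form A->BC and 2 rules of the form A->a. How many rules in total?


CNF allows two rule forms:
  A -> BC (binary): 4 rules
  A -> a (terminal): 2 rules
Total = 4 + 2 = 6

6


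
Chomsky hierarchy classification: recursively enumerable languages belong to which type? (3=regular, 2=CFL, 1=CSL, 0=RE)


Chomsky hierarchy levels:
  Type 3: Regular (DFA/NFA/regex)
  Type 2: Context-free (PDA)
  Type 1: Context-sensitive
  Type 0: Recursively enumerable (TM)
'recursively enumerable' corresponds to Type 0

0


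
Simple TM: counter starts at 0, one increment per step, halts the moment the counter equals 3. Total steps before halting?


Counter starts at 0. Counting sequence:
  Step 1: counter = 1
  Step 2: counter = 2
  Step 3: counter = 3
Counter reached 3 -> halt
Total steps = 3

3


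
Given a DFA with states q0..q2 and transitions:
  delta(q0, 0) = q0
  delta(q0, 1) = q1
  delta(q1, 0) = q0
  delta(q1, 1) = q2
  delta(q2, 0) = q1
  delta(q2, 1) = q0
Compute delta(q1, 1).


Looking up transition function:
delta(q1, 1) in the table
Row: q1, Column: 1
Result: q2

q2


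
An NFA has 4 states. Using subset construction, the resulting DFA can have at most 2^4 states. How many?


NFA has 4 states
Subset construction: each DFA state = subset of NFA states
Maximum subsets = 2^4
2^4 = 16

16


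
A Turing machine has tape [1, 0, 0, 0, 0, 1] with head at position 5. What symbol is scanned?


Tape: [1, 0, 0, 0, 0, 1]
Positions: 0 1 2 3 4 5
Values:    1 0 0 0 0 1
Head at position 5
tape[5] = 1

1


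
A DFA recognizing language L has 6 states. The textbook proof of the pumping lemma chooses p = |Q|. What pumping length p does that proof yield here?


Pumping lemma for regular languages (standard proof):
Take p = |Q|, the number of DFA states.
Any string of length >= |Q| passes through |Q|+1 states while reading its first |Q| symbols,
so by pigeonhole some state repeats, giving the loop that can be pumped.
Here |Q| = 6
Therefore the proof uses p = 6

6


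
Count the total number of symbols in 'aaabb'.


String: 'aaabb'
Counting characters:
  'a' appears 3 time(s)
  'b' appears 2 time(s)
Total length = 3 + 2 = 5

5


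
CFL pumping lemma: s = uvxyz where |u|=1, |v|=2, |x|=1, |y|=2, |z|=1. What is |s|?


|s| = |u| + |v| + |x| + |y| + |z|
= 1 + 2 + 1 + 2 + 1
= 3 + 1 + 3
= 4 + 3
= 7

7


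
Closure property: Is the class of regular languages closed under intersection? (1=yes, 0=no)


Regular languages are closed under all standard operations:
- Union: Yes (product construction)
- Intersection: Yes (product construction)
- Complement: Yes (swap accept/reject)
- Concatenation: Yes (NFA construction)
Operation: intersection -> Closed

1


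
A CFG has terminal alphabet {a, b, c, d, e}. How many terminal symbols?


Terminal symbols: a, b, c, d, e
Counting each: a (#1), b (#2), c (#3), d (#4), e (#5)
Total = 5

5


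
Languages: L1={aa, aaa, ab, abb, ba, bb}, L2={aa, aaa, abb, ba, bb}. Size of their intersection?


L1 = {aa, aaa, ab, abb, ba, bb}
L2 = {aa, aaa, abb, ba, bb}
Checking each string in L1 against L2:
  'aa': in L2? Yes
  'aaa': in L2? Yes
  'ab': in L2? No
  'abb': in L2? Yes
  'ba': in L2? Yes
  'bb': in L2? Yes
Intersection = {aa, aaa, abb, ba, bb}
|L1 ∩ L2| = 5

5


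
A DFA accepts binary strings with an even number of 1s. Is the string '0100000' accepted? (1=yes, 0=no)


DFA has 2 states: q_even (start, accept=yes) and q_odd
Processing string '0100000' character by character:
  Position 0: read '0', 1-count=0 -> q_even (no change)
  Position 1: read '1', 1-count=1 -> q_odd
  Position 2: read '0', 1-count=1 -> q_odd (no change)
  Position 3: read '0', 1-count=1 -> q_odd (no change)
  Position 4: read '0', 1-count=1 -> q_odd (no change)
  Position 5: read '0', 1-count=1 -> q_odd (no change)
  Position 6: read '0', 1-count=1 -> q_odd (no change)
Final state: q_odd, total 1s = 1 (odd); the DFA requires an even count -> reject

0


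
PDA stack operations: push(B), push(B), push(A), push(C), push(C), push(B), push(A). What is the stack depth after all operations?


Tracing stack operations:
  push(B) -> stack = [B], depth=1
  push(B) -> stack = [B,B], depth=2
  push(A) -> stack = [B,B,A], depth=3
  push(C) -> stack = [B,B,A,C], depth=4
  push(C) -> stack = [B,B,A,C,C], depth=5
  push(B) -> stack = [B,B,A,C,C,B], depth=6
  push(A) -> stack = [B,B,A,C,C,B,A], depth=7
Final depth = 7

7


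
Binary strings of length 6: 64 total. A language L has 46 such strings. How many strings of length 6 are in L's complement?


Alphabet: {0,1}
String length: 6
Total strings of length 6 = 2^6 = 64
Strings in L = 46
Complement = total - |L|
= 64 - 46
= 18

18


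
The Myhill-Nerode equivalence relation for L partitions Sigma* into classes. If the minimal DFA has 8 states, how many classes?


Myhill-Nerode theorem:
Number of equivalence classes = number of states in minimal DFA
Minimal DFA states = 8
Therefore equivalence classes = 8

8


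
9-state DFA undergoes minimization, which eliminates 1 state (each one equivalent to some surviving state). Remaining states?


Original DFA: 9 states
Redundant states removed: 1
Minimized states = original - removed
= 9 - 1
= 8

8
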